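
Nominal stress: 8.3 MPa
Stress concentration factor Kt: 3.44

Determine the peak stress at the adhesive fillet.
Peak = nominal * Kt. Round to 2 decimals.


Peak stress = 8.3 * 3.44
= 28.55 MPa

28.55


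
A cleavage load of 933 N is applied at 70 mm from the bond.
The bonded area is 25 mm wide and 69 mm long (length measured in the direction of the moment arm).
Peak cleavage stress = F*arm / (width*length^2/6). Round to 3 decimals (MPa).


Moment = 933 * 70 = 65310 N*mm
Section modulus = 25 * 4761 / 6 = 119025 / 6 mm^3
Stress = 65310 / (119025 / 6) = 391860 / 119025
= 3.292 MPa

3.292


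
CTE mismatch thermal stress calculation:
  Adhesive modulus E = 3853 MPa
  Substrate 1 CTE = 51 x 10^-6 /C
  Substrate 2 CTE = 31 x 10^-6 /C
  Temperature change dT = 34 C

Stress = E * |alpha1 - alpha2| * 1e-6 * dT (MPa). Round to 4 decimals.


delta_alpha = |51 - 31| = 20 x 10^-6/C
Stress = 3853 * 20e-6 * 34
= 2.6200 MPa

2.6200


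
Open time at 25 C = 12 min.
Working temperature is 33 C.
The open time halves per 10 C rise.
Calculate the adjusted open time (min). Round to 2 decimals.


factor = 2^((33 - 25) / 10) = 1.7411
ot = 12 / 1.7411 = 6.89 min

6.89


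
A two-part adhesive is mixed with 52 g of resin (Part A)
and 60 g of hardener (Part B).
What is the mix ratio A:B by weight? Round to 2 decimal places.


Mix ratio = mass_A / mass_B
= 52 / 60
= 0.87

0.87


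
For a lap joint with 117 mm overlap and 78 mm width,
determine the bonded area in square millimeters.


Area = 117 * 78 = 9126 mm^2

9126


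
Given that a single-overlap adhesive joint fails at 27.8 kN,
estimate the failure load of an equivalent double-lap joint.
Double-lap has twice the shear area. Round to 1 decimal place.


Double-lap factor = 2
Expected load = 27.8 * 2 = 55.6 kN

55.6


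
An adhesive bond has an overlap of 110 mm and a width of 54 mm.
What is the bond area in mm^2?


Bond area = overlap * width
= 110 * 54
= 5940 mm^2

5940


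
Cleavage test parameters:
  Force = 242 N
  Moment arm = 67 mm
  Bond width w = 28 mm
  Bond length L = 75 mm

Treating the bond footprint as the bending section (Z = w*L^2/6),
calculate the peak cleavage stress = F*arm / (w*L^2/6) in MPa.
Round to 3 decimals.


M = 242 * 67 = 16214 N*mm
Z = 28 * 75^2 / 6 = 157500 / 6 mm^3
sigma = M / Z = 6 * 16214 / 157500 = 97284 / 157500
= 0.618 MPa

0.618


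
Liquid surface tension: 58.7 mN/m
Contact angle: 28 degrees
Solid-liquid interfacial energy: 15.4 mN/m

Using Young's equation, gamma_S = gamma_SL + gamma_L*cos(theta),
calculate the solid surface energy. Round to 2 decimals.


gamma_S = 15.4 + 58.7 * cos(28)
= 67.23 mN/m

67.23


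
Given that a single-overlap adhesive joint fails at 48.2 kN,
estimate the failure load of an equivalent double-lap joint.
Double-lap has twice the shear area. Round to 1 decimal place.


Double-lap factor = 2
Expected load = 48.2 * 2 = 96.4 kN

96.4


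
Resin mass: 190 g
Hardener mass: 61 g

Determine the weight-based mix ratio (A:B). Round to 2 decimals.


Ratio = 190 / 61 = 3.11

3.11


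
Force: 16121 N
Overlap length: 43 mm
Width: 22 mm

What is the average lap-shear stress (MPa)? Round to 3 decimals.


Average shear stress = F / (overlap * width)
= 16121 / (43 * 22)
= 17.041 MPa

17.041


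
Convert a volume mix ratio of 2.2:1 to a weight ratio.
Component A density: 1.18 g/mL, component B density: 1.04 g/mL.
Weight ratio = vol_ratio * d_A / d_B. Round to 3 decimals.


= 2.2 * 1.18 / 1.04 = 2.496

2.496


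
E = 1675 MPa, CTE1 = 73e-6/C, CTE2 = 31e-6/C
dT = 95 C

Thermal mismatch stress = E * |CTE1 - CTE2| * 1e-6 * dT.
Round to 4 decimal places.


= 1675 * 42e-6 * 95
= 6.6833 MPa

6.6833


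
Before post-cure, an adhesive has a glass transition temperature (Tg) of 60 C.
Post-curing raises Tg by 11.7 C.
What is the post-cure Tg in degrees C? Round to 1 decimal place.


Tg_post = Tg_base + delta_Tg
= 60 + 11.7
= 71.7 C

71.7


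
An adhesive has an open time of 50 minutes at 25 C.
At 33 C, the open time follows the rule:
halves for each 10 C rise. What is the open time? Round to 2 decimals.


Factor = 2^((33-25)/10) = 1.7411
Open time = 50 / 1.7411 = 28.72 min

28.72


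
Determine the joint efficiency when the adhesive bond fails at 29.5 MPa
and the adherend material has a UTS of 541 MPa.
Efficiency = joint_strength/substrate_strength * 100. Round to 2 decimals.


Joint efficiency = 29.5 / 541 * 100
= 5.45%

5.45


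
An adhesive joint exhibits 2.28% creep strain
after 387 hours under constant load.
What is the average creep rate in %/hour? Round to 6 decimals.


Creep rate = strain / time
= 2.28 / 387
= 0.005891 %/h

0.005891


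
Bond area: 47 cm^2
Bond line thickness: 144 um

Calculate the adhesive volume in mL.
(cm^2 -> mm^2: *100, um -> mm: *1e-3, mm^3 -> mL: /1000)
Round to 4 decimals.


V = 47*100 * 144*1e-3 / 1000
= 0.6768 mL

0.6768


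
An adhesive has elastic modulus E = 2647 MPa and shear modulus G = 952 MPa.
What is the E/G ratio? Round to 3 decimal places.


E/G = 2647 / 952 = 2.780

2.780


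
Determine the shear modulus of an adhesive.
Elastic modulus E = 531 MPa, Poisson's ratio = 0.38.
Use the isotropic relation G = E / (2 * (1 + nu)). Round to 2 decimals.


G = 531 / (2*(1+0.38)) = 531 / 2.76
= 192.39 MPa

192.39


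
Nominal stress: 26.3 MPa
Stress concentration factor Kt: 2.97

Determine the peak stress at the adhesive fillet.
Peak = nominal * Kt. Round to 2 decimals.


Peak stress = 26.3 * 2.97
= 78.11 MPa

78.11


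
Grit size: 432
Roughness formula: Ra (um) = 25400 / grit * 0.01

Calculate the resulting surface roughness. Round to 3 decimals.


Ra = 25400 / 432 * 0.01
= 0.588 um

0.588


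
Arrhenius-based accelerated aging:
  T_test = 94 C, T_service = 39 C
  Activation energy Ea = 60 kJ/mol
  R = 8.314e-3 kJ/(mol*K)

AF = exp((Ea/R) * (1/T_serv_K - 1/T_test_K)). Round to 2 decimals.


T_test_K = 367.15, T_serv_K = 312.15
AF = exp((60/8.314e-3) * (1/312.15 - 1/367.15))
= 31.92

31.92


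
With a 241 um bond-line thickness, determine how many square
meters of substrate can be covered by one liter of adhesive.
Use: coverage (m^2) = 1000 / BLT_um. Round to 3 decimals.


Coverage = 1000 / 241 = 4.149 m^2

4.149


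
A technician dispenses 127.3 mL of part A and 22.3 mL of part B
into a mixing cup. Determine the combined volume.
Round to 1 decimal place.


Combined volume = 127.3 + 22.3
= 149.6 mL

149.6


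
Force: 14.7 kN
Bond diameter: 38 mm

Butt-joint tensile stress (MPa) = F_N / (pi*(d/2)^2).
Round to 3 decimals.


F_N = 14.7 * 1000 = 14700.0 N
A = pi*(19.0)^2 = 1134.1149 mm^2
stress = 14700.0 / 1134.1149 = 12.962 MPa

12.962


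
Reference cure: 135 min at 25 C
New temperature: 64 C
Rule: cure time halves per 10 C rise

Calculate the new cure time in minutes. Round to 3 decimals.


factor = 2^((64-25)/10) = 14.9285
t_new = 135 / 14.9285 = 9.043 min

9.043


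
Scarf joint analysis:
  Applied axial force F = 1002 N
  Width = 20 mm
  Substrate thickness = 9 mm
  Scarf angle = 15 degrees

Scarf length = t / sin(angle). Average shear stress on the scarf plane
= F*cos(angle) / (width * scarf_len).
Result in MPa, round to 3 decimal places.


Scarf length = 9 / sin(15 deg) = 34.7733 mm
cos(15 deg) = 0.965926
Shear = 1002 * 0.965926 / (20 * 34.7733)
= 1.392 MPa

1.392


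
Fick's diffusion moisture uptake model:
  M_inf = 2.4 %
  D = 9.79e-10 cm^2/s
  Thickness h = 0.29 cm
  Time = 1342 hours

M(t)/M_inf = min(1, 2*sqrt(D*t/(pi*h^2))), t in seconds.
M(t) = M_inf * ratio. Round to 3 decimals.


t_sec = 1342 * 3600 = 4831200
ratio = 2*sqrt(9.79e-10*4831200/(pi*0.29^2))
= min(1, 0.267594)
= 0.267594
M(t) = 2.4 * 0.267594 = 0.642 %

0.642


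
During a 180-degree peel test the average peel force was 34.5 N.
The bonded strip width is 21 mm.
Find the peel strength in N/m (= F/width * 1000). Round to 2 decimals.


Peel strength = F/width * 1000
= 34.5 / 21 * 1000
= 1642.86 N/m

1642.86


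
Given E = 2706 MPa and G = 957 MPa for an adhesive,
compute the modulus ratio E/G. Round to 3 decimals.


E/G ratio = 2706 / 957 = 2.828

2.828


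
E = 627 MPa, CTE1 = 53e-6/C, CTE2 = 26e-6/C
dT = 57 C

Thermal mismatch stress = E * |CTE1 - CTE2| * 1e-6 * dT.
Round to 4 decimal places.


= 627 * 27e-6 * 57
= 0.9650 MPa

0.9650


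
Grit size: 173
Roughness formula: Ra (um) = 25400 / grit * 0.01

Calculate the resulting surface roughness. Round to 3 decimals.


Ra = 25400 / 173 * 0.01
= 1.468 um

1.468


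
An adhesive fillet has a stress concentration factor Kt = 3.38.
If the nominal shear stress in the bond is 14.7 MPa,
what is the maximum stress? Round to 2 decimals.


Max stress = 14.7 * 3.38 = 49.69 MPa

49.69


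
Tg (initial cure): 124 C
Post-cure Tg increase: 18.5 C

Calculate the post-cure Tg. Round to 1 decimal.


Post-cure Tg = 124 + 18.5 = 142.5 C

142.5


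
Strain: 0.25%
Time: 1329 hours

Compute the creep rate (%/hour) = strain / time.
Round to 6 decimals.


Creep rate = 0.25 / 1329
= 0.000188 %/h

0.000188


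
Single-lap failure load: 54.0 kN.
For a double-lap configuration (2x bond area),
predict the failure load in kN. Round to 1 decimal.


Failure load = 54.0 * 2 = 108.0 kN

108.0


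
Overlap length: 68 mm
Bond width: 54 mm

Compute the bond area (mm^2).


Bond area = 68 * 54 = 3672 mm^2

3672


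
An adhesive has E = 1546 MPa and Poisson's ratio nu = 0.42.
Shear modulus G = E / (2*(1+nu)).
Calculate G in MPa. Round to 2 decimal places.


G = 1546 / (2*(1+0.42))
= 1546 / 2.84
= 544.37 MPa

544.37


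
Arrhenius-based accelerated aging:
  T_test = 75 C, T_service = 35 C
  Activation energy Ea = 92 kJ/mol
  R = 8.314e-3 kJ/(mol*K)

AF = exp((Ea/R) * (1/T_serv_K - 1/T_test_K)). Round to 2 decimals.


T_test_K = 348.15, T_serv_K = 308.15
AF = exp((92/8.314e-3) * (1/308.15 - 1/348.15))
= 61.92

61.92


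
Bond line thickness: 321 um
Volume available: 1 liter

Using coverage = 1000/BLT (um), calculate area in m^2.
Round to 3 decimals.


1 L = 1e6 mm^3, thickness = 321 um = 0.321 mm
Area = 1e6 / 0.321 mm^2 = (1e6 / 0.321) / 1e6 m^2 = 1000 / 321 m^2
= 3.115 m^2

3.115


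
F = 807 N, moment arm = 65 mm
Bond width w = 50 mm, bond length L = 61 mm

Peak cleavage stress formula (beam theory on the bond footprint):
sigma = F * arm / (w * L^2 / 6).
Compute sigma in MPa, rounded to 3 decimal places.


sigma = (807 * 65) / (50 * 3721 / 6)
= 52455 * 6 / 186050
= 314730 / 186050
= 1.692 MPa

1.692


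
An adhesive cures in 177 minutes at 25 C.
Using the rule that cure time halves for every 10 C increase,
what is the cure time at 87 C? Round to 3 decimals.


Factor = 2^((87 - 25) / 10) = 73.5167
Cure time = 177 / 73.5167
= 2.408 minutes

2.408


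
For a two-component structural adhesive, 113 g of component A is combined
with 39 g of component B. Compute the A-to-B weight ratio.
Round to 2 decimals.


Weight ratio A:B = 113 / 39
= 2.90

2.90


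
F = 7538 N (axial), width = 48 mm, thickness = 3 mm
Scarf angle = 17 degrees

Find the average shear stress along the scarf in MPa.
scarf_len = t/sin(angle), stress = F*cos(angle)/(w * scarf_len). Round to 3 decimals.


scarf_len = 3/sin(17 deg) = 10.2609
cos(17 deg) = 0.956305
stress = 7538*0.956305/(48*10.2609) = 14.636 MPa

14.636


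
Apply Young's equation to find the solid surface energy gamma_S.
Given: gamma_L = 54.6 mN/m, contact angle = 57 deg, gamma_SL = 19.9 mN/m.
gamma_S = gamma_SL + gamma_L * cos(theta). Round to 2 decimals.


theta_rad = 57 * pi/180 = 0.994838
gamma_S = 19.9 + 54.6 * cos(0.994838)
= 49.64 mN/m

49.64


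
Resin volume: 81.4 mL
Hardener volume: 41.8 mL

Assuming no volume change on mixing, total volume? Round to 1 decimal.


V_total = 81.4 + 41.8 = 123.2 mL

123.2


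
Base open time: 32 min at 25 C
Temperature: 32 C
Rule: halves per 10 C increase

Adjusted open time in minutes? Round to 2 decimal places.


Acceleration = 2^((32-25)/10) = 1.6245
Open time = 32 / 1.6245 = 19.70 min

19.70


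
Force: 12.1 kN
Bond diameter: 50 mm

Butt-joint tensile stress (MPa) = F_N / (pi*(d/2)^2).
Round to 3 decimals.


F_N = 12.1 * 1000 = 12100.0 N
A = pi*(25.0)^2 = 1963.4954 mm^2
stress = 12100.0 / 1963.4954 = 6.162 MPa

6.162


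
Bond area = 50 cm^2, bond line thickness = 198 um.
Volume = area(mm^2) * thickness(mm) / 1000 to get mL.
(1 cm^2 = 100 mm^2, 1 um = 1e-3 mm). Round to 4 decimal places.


area_mm2 = 50 * 100 = 5000
blt_mm = 198 * 1e-3 = 0.198
vol_mm3 = 5000 * 0.198 = 990.0
vol_mL = 990.0 / 1000 = 0.9900 mL

0.9900


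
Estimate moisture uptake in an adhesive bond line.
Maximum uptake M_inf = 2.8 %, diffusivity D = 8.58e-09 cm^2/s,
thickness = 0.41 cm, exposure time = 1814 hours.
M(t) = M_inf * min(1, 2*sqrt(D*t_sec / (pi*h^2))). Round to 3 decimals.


Convert time: 1814 h = 6530400 s
ratio = min(1, 2*sqrt(8.58e-09*6530400/(pi*0.41^2)))
= 0.651455
M(t) = 2.8 * 0.651455 = 1.824%

1.824


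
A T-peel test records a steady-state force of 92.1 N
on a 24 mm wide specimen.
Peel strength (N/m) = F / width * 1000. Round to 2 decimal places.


Peel strength = 92.1 / 24 * 1000
= 3837.50 N/m

3837.50


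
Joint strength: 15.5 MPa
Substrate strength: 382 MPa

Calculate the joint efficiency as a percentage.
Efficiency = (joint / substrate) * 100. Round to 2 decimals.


Efficiency = (15.5 / 382) * 100 = 4.06%

4.06


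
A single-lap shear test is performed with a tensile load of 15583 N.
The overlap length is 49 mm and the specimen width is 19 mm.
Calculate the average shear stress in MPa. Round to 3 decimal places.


Shear stress = F / (overlap * width)
= 15583 / (49 * 19)
= 15583 / 931
= 16.738 MPa

16.738


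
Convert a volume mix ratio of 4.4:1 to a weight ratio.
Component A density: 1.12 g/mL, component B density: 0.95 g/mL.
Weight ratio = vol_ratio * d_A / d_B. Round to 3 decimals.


= 4.4 * 1.12 / 0.95 = 5.187

5.187


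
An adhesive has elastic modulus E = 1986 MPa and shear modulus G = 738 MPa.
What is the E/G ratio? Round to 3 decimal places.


E/G = 1986 / 738 = 2.691

2.691


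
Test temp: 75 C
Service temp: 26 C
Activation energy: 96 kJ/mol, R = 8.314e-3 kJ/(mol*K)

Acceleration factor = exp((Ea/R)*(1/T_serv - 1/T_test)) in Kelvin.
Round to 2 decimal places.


AF = exp((96/0.008314)*(1/299.15 - 1/348.15))
= 228.73

228.73


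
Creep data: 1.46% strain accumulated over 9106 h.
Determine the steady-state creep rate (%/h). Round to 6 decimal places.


Rate = 1.46 / 9106 = 0.000160 %/h

0.000160


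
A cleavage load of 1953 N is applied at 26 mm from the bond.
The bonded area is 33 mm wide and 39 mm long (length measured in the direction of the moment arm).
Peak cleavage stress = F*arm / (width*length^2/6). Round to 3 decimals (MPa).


Moment = 1953 * 26 = 50778 N*mm
Section modulus = 33 * 1521 / 6 = 50193 / 6 mm^3
Stress = 50778 / (50193 / 6) = 304668 / 50193
= 6.070 MPa

6.070


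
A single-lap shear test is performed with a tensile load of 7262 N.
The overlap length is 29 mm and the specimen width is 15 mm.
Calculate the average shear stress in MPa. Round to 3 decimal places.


Shear stress = F / (overlap * width)
= 7262 / (29 * 15)
= 7262 / 435
= 16.694 MPa

16.694


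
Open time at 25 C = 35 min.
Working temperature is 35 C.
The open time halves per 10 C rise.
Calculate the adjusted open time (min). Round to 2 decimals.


factor = 2^((35 - 25) / 10) = 2.0000
ot = 35 / 2.0000 = 17.50 min

17.50


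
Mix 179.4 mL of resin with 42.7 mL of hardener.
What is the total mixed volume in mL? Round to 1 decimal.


Total = 179.4 + 42.7 = 222.1 mL

222.1


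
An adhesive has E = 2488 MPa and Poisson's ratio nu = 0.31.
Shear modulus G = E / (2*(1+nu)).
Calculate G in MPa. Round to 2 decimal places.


G = 2488 / (2*(1+0.31))
= 2488 / 2.62
= 949.62 MPa

949.62


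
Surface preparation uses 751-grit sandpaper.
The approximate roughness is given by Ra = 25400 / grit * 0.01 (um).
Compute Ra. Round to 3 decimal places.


Ra = 25400 / 751 * 0.01
= 254 / 751
= 0.338 um

0.338


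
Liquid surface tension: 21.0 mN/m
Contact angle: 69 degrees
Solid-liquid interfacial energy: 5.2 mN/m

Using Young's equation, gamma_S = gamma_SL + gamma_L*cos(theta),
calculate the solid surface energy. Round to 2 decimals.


gamma_S = 5.2 + 21.0 * cos(69)
= 12.73 mN/m

12.73


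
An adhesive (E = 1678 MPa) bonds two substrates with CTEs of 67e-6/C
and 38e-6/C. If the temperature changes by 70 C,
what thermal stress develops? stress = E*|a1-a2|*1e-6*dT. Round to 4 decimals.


Stress = 1678 * |67 - 38| * 1e-6 * 70
= 3.4063 MPa

3.4063


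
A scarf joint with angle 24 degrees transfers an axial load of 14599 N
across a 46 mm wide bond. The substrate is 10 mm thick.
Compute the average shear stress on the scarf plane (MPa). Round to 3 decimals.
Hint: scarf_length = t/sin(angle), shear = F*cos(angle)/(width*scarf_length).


scarf_length = 10 / sin(24 deg) = 24.5859 mm
cos(24 deg) = 0.913545
shear stress = 14599 * 0.913545 / (46 * 24.5859)
= 11.793 MPa

11.793


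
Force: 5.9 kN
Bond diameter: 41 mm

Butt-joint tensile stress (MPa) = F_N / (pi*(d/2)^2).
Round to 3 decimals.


F_N = 5.9 * 1000 = 5900.0 N
A = pi*(20.5)^2 = 1320.2543 mm^2
stress = 5900.0 / 1320.2543 = 4.469 MPa

4.469


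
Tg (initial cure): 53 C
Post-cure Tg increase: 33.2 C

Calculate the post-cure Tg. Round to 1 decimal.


Post-cure Tg = 53 + 33.2 = 86.2 C

86.2


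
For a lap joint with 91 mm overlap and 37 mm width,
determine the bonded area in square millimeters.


Area = 91 * 37 = 3367 mm^2

3367


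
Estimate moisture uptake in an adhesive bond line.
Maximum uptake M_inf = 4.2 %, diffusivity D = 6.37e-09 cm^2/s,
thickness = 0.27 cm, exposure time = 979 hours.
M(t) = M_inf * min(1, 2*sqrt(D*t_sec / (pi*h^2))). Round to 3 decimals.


Convert time: 979 h = 3524400 s
ratio = min(1, 2*sqrt(6.37e-09*3524400/(pi*0.27^2)))
= 0.626186
M(t) = 4.2 * 0.626186 = 2.630%

2.630


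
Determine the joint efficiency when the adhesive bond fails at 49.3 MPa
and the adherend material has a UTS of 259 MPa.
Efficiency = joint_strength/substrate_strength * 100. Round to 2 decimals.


Joint efficiency = 49.3 / 259 * 100
= 19.03%

19.03


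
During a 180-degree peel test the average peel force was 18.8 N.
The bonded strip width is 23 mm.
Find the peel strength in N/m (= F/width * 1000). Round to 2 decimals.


Peel strength = F/width * 1000
= 18.8 / 23 * 1000
= 817.39 N/m

817.39


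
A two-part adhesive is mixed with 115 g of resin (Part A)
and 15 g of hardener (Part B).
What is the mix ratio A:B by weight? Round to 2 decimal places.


Mix ratio = mass_A / mass_B
= 115 / 15
= 7.67

7.67


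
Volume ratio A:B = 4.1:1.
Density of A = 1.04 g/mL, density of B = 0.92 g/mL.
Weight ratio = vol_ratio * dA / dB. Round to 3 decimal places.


Wt ratio = 4.1 * 1.04 / 0.92
= 4.635

4.635


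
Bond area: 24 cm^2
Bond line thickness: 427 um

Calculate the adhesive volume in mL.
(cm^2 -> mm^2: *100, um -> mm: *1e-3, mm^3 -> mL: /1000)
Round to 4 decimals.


V = 24*100 * 427*1e-3 / 1000
= 1.0248 mL

1.0248


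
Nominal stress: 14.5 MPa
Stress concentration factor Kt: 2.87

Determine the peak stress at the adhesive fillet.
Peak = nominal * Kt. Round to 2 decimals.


Peak stress = 14.5 * 2.87
= 41.62 MPa

41.62


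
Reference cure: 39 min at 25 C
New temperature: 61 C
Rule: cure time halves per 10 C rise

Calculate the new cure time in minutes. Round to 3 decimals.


factor = 2^((61-25)/10) = 12.1257
t_new = 39 / 12.1257 = 3.216 min

3.216


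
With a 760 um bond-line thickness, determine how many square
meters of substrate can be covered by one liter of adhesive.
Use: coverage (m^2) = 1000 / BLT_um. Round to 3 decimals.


Coverage = 1000 / 760 = 1.316 m^2

1.316


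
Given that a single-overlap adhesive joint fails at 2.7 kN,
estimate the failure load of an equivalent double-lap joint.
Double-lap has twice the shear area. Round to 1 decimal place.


Double-lap factor = 2
Expected load = 2.7 * 2 = 5.4 kN

5.4


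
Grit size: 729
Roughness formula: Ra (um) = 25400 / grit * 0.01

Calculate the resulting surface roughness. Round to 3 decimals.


Ra = 25400 / 729 * 0.01
= 0.348 um

0.348


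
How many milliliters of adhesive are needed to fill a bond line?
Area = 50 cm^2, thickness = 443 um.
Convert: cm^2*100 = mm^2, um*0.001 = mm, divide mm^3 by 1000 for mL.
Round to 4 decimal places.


= (50 * 100) * (443 * 0.001) / 1000
= 2.2150 mL

2.2150


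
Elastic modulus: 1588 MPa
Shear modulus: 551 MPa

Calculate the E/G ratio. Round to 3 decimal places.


E / G = 1588 / 551 = 2.882

2.882


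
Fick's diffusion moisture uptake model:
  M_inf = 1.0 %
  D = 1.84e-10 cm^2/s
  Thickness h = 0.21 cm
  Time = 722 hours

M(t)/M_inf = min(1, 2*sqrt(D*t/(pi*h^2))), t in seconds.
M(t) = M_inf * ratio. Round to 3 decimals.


t_sec = 722 * 3600 = 2599200
ratio = 2*sqrt(1.84e-10*2599200/(pi*0.21^2))
= min(1, 0.117507)
= 0.117507
M(t) = 1.0 * 0.117507 = 0.118 %

0.118


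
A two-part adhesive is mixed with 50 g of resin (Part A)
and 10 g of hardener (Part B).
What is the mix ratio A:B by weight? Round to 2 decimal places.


Mix ratio = mass_A / mass_B
= 50 / 10
= 5.00

5.00


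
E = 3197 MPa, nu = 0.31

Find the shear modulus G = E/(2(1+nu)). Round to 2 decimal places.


G = 3197 / (2 * 1.31)
= 1220.23 MPa

1220.23


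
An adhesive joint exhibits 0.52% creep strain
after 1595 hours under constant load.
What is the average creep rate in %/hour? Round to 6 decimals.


Creep rate = strain / time
= 0.52 / 1595
= 0.000326 %/h

0.000326


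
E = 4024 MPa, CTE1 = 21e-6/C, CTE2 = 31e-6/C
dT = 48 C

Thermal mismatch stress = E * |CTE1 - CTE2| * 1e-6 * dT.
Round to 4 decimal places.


= 4024 * 10e-6 * 48
= 1.9315 MPa

1.9315


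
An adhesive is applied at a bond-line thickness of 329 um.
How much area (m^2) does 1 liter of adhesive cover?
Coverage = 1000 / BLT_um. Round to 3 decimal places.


Coverage = 1000 / 329 = 3.040 m^2

3.040


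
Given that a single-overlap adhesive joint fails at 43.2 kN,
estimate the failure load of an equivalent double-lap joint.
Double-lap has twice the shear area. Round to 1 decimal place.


Double-lap factor = 2
Expected load = 43.2 * 2 = 86.4 kN

86.4


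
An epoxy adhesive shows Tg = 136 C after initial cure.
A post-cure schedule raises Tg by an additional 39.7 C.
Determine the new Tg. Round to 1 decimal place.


New Tg = 136 + 39.7
= 175.7 C

175.7


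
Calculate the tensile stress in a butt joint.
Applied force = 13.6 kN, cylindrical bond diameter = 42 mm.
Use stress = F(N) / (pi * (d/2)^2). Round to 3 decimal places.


A = pi * 21.0^2 = 1385.4424 mm^2
sigma = 13600.0 / 1385.4424 = 9.816 MPa

9.816


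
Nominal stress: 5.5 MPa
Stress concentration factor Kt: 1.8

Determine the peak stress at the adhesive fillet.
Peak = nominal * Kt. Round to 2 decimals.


Peak stress = 5.5 * 1.8
= 9.90 MPa

9.90


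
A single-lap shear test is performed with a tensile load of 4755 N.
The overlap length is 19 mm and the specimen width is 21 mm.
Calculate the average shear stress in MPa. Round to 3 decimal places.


Shear stress = F / (overlap * width)
= 4755 / (19 * 21)
= 4755 / 399
= 11.917 MPa

11.917


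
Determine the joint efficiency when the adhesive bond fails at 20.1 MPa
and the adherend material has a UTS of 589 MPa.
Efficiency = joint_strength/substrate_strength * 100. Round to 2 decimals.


Joint efficiency = 20.1 / 589 * 100
= 3.41%

3.41


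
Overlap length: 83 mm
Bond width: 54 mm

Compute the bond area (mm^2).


Bond area = 83 * 54 = 4482 mm^2

4482


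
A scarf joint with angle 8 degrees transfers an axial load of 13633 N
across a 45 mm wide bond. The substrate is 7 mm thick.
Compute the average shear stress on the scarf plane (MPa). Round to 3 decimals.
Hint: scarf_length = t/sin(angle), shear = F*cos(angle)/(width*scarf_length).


scarf_length = 7 / sin(8 deg) = 50.2971 mm
cos(8 deg) = 0.990268
shear stress = 13633 * 0.990268 / (45 * 50.2971)
= 5.965 MPa

5.965


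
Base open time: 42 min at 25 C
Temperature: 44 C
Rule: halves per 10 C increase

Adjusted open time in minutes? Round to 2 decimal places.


Acceleration = 2^((44-25)/10) = 3.7321
Open time = 42 / 3.7321 = 11.25 min

11.25


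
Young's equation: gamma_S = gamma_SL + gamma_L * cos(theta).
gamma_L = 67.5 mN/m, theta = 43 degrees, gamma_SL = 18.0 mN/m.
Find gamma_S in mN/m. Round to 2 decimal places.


cos(43 deg) = 0.731354
gamma_S = 18.0 + 67.5 * 0.731354
= 67.37 mN/m

67.37


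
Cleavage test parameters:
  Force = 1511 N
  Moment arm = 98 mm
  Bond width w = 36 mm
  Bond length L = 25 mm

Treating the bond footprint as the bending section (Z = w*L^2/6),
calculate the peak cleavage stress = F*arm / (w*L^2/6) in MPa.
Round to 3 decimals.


M = 1511 * 98 = 148078 N*mm
Z = 36 * 25^2 / 6 = 22500 / 6 mm^3
sigma = M / Z = 6 * 148078 / 22500 = 888468 / 22500
= 39.487 MPa

39.487


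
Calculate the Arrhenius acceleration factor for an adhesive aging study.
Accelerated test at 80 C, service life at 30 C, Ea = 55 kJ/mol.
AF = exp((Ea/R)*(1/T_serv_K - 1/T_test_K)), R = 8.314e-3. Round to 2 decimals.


T_test = 353.15 K, T_serv = 303.15 K
Ea/R = 55 / 0.008314 = 6615.35
AF = exp(6615.35 * (1/303.15 - 1/353.15))
= 21.97

21.97


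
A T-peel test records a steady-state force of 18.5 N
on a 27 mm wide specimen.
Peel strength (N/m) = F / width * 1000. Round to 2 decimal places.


Peel strength = 18.5 / 27 * 1000
= 685.19 N/m

685.19


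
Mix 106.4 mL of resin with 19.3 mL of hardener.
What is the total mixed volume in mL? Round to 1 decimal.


Total = 106.4 + 19.3 = 125.7 mL

125.7


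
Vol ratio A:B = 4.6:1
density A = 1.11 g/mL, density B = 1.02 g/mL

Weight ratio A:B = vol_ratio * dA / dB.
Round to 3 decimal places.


Weight ratio = 4.6 * 1.11 / 1.02
= 5.006

5.006


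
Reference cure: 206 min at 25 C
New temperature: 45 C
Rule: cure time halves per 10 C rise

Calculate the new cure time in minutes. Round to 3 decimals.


factor = 2^((45-25)/10) = 4.0000
t_new = 206 / 4.0000 = 51.500 min

51.500


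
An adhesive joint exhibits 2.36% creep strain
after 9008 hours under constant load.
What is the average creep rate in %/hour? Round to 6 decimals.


Creep rate = strain / time
= 2.36 / 9008
= 0.000262 %/h

0.000262


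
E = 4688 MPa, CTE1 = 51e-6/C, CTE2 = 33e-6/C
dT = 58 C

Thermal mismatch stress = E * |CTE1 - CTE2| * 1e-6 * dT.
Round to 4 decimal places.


= 4688 * 18e-6 * 58
= 4.8943 MPa

4.8943


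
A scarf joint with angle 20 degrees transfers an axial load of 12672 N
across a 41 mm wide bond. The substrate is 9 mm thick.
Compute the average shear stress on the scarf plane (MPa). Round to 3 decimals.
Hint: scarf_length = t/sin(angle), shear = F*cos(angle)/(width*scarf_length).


scarf_length = 9 / sin(20 deg) = 26.3142 mm
cos(20 deg) = 0.939693
shear stress = 12672 * 0.939693 / (41 * 26.3142)
= 11.037 MPa

11.037


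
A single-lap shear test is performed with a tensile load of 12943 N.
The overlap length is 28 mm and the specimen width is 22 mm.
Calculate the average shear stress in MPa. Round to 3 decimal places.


Shear stress = F / (overlap * width)
= 12943 / (28 * 22)
= 12943 / 616
= 21.011 MPa

21.011


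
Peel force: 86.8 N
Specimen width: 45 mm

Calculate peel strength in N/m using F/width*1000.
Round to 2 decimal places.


Peel strength = 86.8 / 45 * 1000 = 1928.89 N/m

1928.89


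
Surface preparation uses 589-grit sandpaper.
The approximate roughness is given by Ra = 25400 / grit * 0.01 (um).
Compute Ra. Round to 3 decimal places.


Ra = 25400 / 589 * 0.01
= 254 / 589
= 0.431 um

0.431


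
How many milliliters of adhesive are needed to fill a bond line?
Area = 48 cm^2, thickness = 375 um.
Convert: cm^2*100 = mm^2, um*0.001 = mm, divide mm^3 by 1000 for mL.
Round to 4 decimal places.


= (48 * 100) * (375 * 0.001) / 1000
= 1.8000 mL

1.8000


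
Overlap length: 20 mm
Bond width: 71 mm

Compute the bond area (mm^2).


Bond area = 20 * 71 = 1420 mm^2

1420


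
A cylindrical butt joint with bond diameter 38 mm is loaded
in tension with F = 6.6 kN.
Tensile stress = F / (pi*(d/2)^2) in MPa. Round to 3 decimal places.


Area = pi * (38/2)^2 = 1134.1149 mm^2
Stress = 6.6*1000 / 1134.1149
= 5.820 MPa

5.820


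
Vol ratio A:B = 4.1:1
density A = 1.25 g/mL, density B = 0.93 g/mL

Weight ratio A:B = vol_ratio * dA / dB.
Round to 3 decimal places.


Weight ratio = 4.1 * 1.25 / 0.93
= 5.511

5.511


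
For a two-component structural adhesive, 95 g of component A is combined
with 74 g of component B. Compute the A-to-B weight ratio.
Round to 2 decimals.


Weight ratio A:B = 95 / 74
= 1.28

1.28


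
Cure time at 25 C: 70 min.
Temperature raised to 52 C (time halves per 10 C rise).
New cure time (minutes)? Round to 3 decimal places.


Acceleration factor = 2^(27/10) = 6.4980
New time = 70 / 6.4980 = 10.773 min

10.773


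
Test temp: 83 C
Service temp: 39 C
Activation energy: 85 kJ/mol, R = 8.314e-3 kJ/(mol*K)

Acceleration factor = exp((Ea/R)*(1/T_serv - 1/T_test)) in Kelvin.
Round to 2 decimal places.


AF = exp((85/0.008314)*(1/312.15 - 1/356.15))
= 57.19

57.19


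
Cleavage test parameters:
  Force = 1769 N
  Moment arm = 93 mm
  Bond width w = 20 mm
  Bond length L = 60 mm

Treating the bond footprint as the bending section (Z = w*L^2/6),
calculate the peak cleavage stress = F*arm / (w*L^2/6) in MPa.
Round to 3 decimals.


M = 1769 * 93 = 164517 N*mm
Z = 20 * 60^2 / 6 = 72000 / 6 mm^3
sigma = M / Z = 6 * 164517 / 72000 = 987102 / 72000
= 13.710 MPa

13.710


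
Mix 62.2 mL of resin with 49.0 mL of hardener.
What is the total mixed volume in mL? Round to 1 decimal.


Total = 62.2 + 49.0 = 111.2 mL

111.2


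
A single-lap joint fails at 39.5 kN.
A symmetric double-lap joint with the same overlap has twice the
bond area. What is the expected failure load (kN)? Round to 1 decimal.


Double-lap load = 2 * 39.5 = 79.0 kN

79.0


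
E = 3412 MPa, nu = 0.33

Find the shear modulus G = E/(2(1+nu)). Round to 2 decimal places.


G = 3412 / (2 * 1.33)
= 1282.71 MPa

1282.71


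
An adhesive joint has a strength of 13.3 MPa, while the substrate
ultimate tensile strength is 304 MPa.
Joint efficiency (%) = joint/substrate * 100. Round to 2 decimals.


Efficiency = 13.3 / 304 * 100
= 4.38%

4.38


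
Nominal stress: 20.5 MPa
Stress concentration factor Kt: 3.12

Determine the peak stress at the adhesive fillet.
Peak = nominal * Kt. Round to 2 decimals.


Peak stress = 20.5 * 3.12
= 63.96 MPa

63.96


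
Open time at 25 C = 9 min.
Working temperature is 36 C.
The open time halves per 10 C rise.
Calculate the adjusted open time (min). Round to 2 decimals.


factor = 2^((36 - 25) / 10) = 2.1435
ot = 9 / 2.1435 = 4.20 min

4.20


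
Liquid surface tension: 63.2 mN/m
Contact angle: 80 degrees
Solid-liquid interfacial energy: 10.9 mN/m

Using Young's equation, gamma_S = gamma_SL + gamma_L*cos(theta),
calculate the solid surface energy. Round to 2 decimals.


gamma_S = 10.9 + 63.2 * cos(80)
= 21.87 mN/m

21.87


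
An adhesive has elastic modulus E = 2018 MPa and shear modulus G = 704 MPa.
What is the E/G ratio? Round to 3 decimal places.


E/G = 2018 / 704 = 2.866

2.866


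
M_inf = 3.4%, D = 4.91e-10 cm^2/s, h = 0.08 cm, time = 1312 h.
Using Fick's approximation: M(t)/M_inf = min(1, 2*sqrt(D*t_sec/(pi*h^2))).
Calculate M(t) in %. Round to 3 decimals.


t = 4723200 s
ratio = min(1, 2*sqrt(4.91e-10*4723200/(pi*0.0064)))
= 0.679241
M(t) = 3.4 * 0.679241 = 2.309%

2.309


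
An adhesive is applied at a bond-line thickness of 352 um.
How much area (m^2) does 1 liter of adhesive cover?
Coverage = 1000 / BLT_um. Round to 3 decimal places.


Coverage = 1000 / 352 = 2.841 m^2

2.841


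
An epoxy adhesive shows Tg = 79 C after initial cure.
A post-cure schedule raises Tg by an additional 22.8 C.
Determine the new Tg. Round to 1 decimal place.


New Tg = 79 + 22.8
= 101.8 C

101.8


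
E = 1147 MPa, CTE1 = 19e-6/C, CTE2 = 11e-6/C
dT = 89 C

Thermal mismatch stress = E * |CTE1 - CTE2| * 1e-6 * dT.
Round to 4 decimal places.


= 1147 * 8e-6 * 89
= 0.8167 MPa

0.8167


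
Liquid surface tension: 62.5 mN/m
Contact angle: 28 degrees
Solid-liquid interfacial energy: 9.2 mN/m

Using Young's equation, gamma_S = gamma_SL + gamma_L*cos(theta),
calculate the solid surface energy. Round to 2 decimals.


gamma_S = 9.2 + 62.5 * cos(28)
= 64.38 mN/m

64.38


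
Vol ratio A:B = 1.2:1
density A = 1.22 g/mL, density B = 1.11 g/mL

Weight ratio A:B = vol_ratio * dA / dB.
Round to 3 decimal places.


Weight ratio = 1.2 * 1.22 / 1.11
= 1.319

1.319


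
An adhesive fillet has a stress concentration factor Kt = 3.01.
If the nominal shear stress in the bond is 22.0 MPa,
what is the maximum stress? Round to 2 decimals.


Max stress = 22.0 * 3.01 = 66.22 MPa

66.22


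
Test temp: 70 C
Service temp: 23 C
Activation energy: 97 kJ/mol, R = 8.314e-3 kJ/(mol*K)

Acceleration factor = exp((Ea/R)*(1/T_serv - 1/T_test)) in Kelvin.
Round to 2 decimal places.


AF = exp((97/0.008314)*(1/296.15 - 1/343.15))
= 220.50

220.50


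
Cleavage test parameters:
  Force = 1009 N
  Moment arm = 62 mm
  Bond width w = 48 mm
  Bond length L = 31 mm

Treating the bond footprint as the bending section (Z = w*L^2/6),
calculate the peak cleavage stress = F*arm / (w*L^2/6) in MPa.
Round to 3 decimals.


M = 1009 * 62 = 62558 N*mm
Z = 48 * 31^2 / 6 = 46128 / 6 mm^3
sigma = M / Z = 6 * 62558 / 46128 = 375348 / 46128
= 8.137 MPa

8.137


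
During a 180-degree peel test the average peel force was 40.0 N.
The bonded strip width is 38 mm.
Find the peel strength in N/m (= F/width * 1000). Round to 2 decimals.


Peel strength = F/width * 1000
= 40.0 / 38 * 1000
= 1052.63 N/m

1052.63


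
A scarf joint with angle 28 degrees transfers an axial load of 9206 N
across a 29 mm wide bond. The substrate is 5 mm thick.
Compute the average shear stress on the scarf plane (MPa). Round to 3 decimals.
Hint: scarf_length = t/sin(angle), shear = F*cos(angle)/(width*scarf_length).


scarf_length = 5 / sin(28 deg) = 10.6503 mm
cos(28 deg) = 0.882948
shear stress = 9206 * 0.882948 / (29 * 10.6503)
= 26.318 MPa

26.318


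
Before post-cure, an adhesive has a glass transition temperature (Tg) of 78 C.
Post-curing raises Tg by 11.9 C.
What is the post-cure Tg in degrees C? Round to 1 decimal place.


Tg_post = Tg_base + delta_Tg
= 78 + 11.9
= 89.9 C

89.9


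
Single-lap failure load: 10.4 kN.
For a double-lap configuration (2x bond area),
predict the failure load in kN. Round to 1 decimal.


Failure load = 10.4 * 2 = 20.8 kN

20.8


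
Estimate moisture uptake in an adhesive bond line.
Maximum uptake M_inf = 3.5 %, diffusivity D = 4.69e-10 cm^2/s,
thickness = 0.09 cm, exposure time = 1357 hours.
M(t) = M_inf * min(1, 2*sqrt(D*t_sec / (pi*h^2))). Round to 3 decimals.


Convert time: 1357 h = 4885200 s
ratio = min(1, 2*sqrt(4.69e-10*4885200/(pi*0.09^2)))
= 0.600123
M(t) = 3.5 * 0.600123 = 2.100%

2.100


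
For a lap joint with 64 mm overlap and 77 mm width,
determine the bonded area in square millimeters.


Area = 64 * 77 = 4928 mm^2

4928


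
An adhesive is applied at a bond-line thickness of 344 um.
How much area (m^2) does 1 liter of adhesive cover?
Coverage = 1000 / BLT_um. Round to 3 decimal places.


Coverage = 1000 / 344 = 2.907 m^2

2.907


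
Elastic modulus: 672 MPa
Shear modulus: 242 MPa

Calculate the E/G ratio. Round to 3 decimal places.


E / G = 672 / 242 = 2.777

2.777


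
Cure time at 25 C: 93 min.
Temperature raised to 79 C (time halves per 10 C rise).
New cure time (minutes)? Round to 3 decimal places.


Acceleration factor = 2^(54/10) = 42.2243
New time = 93 / 42.2243 = 2.203 min

2.203


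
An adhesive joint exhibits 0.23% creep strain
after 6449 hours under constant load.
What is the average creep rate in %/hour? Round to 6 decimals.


Creep rate = strain / time
= 0.23 / 6449
= 0.000036 %/h

0.000036


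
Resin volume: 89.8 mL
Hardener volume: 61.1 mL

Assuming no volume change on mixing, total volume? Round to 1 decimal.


V_total = 89.8 + 61.1 = 150.9 mL

150.9


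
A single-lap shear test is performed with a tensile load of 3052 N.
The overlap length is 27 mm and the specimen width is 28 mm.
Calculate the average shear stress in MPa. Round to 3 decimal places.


Shear stress = F / (overlap * width)
= 3052 / (27 * 28)
= 3052 / 756
= 4.037 MPa

4.037


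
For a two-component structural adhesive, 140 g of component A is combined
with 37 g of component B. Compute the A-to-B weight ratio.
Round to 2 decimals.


Weight ratio A:B = 140 / 37
= 3.78

3.78


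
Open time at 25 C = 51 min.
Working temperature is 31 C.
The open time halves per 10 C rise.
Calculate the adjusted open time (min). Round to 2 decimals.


factor = 2^((31 - 25) / 10) = 1.5157
ot = 51 / 1.5157 = 33.65 min

33.65


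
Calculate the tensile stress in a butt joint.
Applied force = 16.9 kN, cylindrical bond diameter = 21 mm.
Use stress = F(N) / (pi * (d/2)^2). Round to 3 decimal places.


A = pi * 10.5^2 = 346.3606 mm^2
sigma = 16900.0 / 346.3606 = 48.793 MPa

48.793


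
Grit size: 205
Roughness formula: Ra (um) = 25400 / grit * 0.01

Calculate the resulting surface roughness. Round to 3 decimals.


Ra = 25400 / 205 * 0.01
= 1.239 um

1.239


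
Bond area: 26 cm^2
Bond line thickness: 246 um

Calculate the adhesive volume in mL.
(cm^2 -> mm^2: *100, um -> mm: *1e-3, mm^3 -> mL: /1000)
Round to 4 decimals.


V = 26*100 * 246*1e-3 / 1000
= 0.6396 mL

0.6396


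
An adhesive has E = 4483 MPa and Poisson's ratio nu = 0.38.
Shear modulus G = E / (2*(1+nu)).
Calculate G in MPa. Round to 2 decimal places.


G = 4483 / (2*(1+0.38))
= 4483 / 2.76
= 1624.28 MPa

1624.28


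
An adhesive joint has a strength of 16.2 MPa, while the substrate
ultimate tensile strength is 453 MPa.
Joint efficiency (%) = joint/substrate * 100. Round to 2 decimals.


Efficiency = 16.2 / 453 * 100
= 3.58%

3.58


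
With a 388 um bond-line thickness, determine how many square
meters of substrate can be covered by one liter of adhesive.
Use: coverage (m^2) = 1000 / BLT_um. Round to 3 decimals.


Coverage = 1000 / 388 = 2.577 m^2

2.577


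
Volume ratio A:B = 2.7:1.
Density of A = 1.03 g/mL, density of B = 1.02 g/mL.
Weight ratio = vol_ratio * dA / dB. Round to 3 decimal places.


Wt ratio = 2.7 * 1.03 / 1.02
= 2.726

2.726


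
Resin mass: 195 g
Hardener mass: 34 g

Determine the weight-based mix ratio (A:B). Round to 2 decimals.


Ratio = 195 / 34 = 5.74

5.74


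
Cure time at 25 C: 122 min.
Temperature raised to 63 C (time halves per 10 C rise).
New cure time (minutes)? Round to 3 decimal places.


Acceleration factor = 2^(38/10) = 13.9288
New time = 122 / 13.9288 = 8.759 min

8.759


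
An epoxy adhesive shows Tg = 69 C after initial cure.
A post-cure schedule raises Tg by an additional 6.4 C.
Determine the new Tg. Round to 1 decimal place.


New Tg = 69 + 6.4
= 75.4 C

75.4


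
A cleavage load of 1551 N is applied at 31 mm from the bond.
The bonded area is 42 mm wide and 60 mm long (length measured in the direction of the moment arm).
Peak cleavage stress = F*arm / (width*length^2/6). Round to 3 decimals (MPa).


Moment = 1551 * 31 = 48081 N*mm
Section modulus = 42 * 3600 / 6 = 151200 / 6 mm^3
Stress = 48081 / (151200 / 6) = 288486 / 151200
= 1.908 MPa

1.908


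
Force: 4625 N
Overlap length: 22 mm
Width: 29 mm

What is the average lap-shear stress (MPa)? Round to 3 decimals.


Average shear stress = F / (overlap * width)
= 4625 / (22 * 29)
= 7.249 MPa

7.249
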